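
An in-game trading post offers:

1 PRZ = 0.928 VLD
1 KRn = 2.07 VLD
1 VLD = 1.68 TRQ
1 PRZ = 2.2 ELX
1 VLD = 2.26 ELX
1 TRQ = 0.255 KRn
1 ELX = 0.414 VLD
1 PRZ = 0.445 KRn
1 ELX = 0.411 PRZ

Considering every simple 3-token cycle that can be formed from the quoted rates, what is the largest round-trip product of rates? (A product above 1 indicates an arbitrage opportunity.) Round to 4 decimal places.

VLD→TRQ→KRn→VLD: 1.68 × 0.255 × 2.07 = 0.88679
PRZ→VLD→ELX→PRZ: 0.928 × 2.26 × 0.411 = 0.86198
Maximum is VLD→TRQ→KRn→VLD at 0.8868; no arbitrage — every cycle loses value.

0.8868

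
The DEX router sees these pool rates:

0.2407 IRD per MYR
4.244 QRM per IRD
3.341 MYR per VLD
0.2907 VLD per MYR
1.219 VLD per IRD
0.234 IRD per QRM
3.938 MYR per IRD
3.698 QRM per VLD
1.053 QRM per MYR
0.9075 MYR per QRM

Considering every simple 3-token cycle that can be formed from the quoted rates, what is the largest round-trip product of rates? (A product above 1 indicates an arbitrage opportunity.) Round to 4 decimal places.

1.0548

IRD→VLD→QRM→IRD: 1.219 × 3.698 × 0.234 = 1.05484
MYR→IRD→VLD→MYR: 0.2407 × 1.219 × 3.341 = 0.98029
MYR→VLD→QRM→MYR: 0.2907 × 3.698 × 0.9075 = 0.97557
MYR→QRM→IRD→MYR: 1.053 × 0.234 × 3.938 = 0.97033
MYR→IRD→QRM→MYR: 0.2407 × 4.244 × 0.9075 = 0.92704
Maximum is IRD→VLD→QRM→IRD at 1.0548; arbitrage exists.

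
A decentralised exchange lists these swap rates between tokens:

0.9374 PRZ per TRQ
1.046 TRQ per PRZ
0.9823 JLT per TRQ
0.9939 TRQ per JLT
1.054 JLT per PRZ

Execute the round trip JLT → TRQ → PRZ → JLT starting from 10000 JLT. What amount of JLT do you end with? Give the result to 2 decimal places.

10000 JLT × 0.9939 = 9939 TRQ
9939 TRQ × 0.9374 = 9316.8186 PRZ
9316.8186 PRZ × 1.054 = 9819.9268044 JLT

9819.93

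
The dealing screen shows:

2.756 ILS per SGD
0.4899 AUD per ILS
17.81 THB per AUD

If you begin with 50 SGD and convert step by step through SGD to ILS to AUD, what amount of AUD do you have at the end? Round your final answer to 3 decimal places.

50 SGD × 2.756 = 137.8 ILS
137.8 ILS × 0.4899 = 67.50822 AUD

67.508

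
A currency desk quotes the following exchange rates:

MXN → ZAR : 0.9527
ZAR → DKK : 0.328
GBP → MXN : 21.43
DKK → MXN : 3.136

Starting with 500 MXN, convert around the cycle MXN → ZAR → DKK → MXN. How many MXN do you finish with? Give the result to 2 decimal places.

489.98

500 MXN × 0.9527 = 476.35 ZAR
476.35 ZAR × 0.328 = 156.2428 DKK
156.2428 DKK × 3.136 = 489.9774208 MXN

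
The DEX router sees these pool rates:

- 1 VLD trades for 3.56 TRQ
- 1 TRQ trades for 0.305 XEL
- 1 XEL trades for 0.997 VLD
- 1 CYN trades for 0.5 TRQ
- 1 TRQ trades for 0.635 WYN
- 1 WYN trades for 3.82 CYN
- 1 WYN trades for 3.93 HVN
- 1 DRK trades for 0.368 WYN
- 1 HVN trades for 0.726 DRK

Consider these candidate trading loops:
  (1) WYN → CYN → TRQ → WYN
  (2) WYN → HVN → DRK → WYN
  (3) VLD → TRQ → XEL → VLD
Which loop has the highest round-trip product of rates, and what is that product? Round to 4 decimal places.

(1) 3.82 × 0.5 × 0.635 = 1.21285
(2) 3.93 × 0.726 × 0.368 = 1.04997
(3) 3.56 × 0.305 × 0.997 = 1.08254
Highest is cycle (1) at 1.2129 (>1, arbitrage).

1.2129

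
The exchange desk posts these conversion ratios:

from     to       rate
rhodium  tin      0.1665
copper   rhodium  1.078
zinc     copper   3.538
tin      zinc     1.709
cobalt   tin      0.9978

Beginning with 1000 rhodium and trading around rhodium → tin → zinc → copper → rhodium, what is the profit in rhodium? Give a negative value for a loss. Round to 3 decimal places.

85.258

1000 rhodium × 0.1665 = 166.5 tin
166.5 tin × 1.709 = 284.5485 zinc
284.5485 zinc × 3.538 = 1006.732593 copper
1006.732593 copper × 1.078 = 1085.257735254 rhodium
Net change: 1085.257735254 − 1000 = 85.257735254 rhodium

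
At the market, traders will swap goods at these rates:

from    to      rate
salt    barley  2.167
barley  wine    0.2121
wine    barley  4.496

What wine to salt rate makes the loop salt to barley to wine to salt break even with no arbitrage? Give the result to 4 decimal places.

Known legs of the cycle: 2.167 × 0.2121 = 0.4596207
For no arbitrage the full-cycle product must be 1, so the missing rate is 1 / 0.4596207 ≈ 2.175707.

2.1757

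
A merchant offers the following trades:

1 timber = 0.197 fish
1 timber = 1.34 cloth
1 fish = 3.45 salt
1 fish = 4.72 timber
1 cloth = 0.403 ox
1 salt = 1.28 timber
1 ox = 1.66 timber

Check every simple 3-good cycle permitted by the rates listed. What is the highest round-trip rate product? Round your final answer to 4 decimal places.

cloth→ox→timber→cloth: 0.403 × 1.66 × 1.34 = 0.89643
salt→timber→fish→salt: 1.28 × 0.197 × 3.45 = 0.86995
Maximum is cloth→ox→timber→cloth at 0.8964; no arbitrage — every cycle loses value.

0.8964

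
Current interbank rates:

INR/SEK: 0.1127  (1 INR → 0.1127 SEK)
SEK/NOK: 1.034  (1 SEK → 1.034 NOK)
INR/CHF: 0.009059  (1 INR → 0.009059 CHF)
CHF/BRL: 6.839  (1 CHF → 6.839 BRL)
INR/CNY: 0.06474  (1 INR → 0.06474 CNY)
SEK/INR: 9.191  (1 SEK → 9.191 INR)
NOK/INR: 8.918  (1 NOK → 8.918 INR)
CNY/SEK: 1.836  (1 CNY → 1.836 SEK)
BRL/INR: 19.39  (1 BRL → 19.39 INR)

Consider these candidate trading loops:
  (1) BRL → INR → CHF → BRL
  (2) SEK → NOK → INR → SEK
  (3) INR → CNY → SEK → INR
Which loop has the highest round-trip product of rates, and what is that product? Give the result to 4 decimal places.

1.2013

(1) 19.39 × 0.009059 × 6.839 = 1.20130
(2) 1.034 × 8.918 × 0.1127 = 1.03923
(3) 0.06474 × 1.836 × 9.191 = 1.09247
Highest is cycle (1) at 1.2013 (>1, arbitrage).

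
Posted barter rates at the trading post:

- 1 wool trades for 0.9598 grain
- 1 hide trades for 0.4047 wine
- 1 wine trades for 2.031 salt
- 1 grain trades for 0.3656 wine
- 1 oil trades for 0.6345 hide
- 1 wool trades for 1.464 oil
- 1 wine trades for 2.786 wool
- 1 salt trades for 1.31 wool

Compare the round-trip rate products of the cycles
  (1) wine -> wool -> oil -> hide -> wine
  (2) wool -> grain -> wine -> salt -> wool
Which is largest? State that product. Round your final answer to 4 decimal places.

(1) 2.786 × 1.464 × 0.6345 × 0.4047 = 1.04734
(2) 0.9598 × 0.3656 × 2.031 × 1.31 = 0.93362
Highest is cycle (1) at 1.0473 (>1, arbitrage).

1.0473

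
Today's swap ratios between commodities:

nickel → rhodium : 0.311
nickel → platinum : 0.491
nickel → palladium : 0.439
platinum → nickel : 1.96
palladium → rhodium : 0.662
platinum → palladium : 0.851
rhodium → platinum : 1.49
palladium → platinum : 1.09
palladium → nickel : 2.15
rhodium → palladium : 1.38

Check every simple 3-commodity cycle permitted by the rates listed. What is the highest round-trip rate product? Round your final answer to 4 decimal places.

platinum→nickel→palladium→platinum: 1.96 × 0.439 × 1.09 = 0.93788
palladium→nickel→rhodium→palladium: 2.15 × 0.311 × 1.38 = 0.92274
platinum→nickel→rhodium→platinum: 1.96 × 0.311 × 1.49 = 0.90824
platinum→palladium→nickel→platinum: 0.851 × 2.15 × 0.491 = 0.89836
platinum→palladium→rhodium→platinum: 0.851 × 0.662 × 1.49 = 0.83941
Maximum is platinum→nickel→palladium→platinum at 0.9379; no arbitrage — every cycle loses value.

0.9379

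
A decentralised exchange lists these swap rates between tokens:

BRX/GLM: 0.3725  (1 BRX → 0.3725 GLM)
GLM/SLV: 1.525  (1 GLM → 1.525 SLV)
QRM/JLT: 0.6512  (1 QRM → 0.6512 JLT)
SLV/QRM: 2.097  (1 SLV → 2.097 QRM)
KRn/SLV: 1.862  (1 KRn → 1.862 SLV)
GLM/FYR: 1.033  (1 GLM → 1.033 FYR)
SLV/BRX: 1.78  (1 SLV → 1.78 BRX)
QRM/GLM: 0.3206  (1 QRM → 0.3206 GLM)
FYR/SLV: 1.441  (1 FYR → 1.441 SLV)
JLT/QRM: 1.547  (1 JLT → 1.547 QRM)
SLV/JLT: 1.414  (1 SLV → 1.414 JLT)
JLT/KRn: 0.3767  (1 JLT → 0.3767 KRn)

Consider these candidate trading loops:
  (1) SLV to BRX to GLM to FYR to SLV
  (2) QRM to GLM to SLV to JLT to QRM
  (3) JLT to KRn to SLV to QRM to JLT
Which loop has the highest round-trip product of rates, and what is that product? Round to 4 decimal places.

(1) 1.78 × 0.3725 × 1.033 × 1.441 = 0.98699
(2) 0.3206 × 1.525 × 1.414 × 1.547 = 1.06948
(3) 0.3767 × 1.862 × 2.097 × 0.6512 = 0.95783
Highest is cycle (2) at 1.0695 (>1, arbitrage).

1.0695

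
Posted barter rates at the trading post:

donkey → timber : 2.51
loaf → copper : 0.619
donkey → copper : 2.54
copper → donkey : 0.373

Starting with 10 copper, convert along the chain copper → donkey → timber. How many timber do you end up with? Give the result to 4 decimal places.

10 copper × 0.373 = 3.73 donkey
3.73 donkey × 2.51 = 9.3623 timber

9.3623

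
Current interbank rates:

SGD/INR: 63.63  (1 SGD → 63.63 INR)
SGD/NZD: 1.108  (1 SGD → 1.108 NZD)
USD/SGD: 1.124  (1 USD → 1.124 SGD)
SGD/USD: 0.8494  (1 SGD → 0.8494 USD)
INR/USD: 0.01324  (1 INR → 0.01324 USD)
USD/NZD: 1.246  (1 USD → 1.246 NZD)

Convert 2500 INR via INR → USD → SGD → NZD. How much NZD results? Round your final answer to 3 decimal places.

2500 INR × 0.01324 = 33.1 USD
33.1 USD × 1.124 = 37.2044 SGD
37.2044 SGD × 1.108 = 41.2224752 NZD

41.222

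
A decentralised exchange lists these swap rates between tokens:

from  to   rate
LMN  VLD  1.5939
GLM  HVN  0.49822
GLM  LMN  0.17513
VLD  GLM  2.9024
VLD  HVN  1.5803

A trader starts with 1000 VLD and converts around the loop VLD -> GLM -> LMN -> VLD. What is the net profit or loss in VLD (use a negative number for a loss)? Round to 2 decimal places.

-189.82

1000 VLD × 2.9024 = 2902.4 GLM
2902.4 GLM × 0.17513 = 508.297312 LMN
508.297312 LMN × 1.5939 = 810.1750855968 VLD
Net change: 810.1750855968 − 1000 = -189.8249144032 VLD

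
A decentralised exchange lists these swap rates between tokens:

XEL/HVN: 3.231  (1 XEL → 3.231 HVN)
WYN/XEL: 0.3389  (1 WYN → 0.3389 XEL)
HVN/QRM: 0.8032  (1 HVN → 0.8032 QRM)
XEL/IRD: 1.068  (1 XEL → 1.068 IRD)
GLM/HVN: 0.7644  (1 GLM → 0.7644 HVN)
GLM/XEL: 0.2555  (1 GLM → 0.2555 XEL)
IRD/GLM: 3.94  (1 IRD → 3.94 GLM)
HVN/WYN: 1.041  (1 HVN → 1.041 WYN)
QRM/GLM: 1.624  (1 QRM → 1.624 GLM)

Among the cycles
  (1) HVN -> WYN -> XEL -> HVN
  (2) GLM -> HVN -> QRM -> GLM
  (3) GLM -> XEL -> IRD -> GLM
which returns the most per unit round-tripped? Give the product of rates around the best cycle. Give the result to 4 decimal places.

1.1399

(1) 1.041 × 0.3389 × 3.231 = 1.13988
(2) 0.7644 × 0.8032 × 1.624 = 0.99708
(3) 0.2555 × 1.068 × 3.94 = 1.07512
Highest is cycle (1) at 1.1399 (>1, arbitrage).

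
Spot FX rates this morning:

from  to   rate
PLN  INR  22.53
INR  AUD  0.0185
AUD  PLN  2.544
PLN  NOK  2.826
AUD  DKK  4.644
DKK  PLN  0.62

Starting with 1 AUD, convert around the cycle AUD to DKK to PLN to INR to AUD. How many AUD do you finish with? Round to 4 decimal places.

1.2001

1 AUD × 4.644 = 4.644 DKK
4.644 DKK × 0.62 = 2.87928 PLN
2.87928 PLN × 22.53 = 64.8701784 INR
64.8701784 INR × 0.0185 = 1.2000983004 AUD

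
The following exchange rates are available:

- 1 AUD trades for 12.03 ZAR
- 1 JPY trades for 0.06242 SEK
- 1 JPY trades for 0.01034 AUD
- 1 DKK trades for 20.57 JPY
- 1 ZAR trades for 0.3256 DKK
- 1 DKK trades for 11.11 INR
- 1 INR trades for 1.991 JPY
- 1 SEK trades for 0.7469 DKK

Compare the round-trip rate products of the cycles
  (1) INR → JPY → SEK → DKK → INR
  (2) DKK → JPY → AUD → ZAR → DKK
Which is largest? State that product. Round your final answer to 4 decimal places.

1.0313

(1) 1.991 × 0.06242 × 0.7469 × 11.11 = 1.03127
(2) 20.57 × 0.01034 × 12.03 × 0.3256 = 0.83311
Highest is cycle (1) at 1.0313 (>1, arbitrage).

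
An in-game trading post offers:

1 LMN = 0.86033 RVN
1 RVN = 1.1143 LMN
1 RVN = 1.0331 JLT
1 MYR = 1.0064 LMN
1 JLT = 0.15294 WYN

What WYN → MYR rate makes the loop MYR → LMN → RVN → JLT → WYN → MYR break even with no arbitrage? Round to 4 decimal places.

Known legs of the cycle: 1.0064 × 0.86033 × 1.0331 × 0.15294 = 0.136804109240763168
For no arbitrage the full-cycle product must be 1, so the missing rate is 1 / 0.136804109240763168 ≈ 7.309722.

7.3097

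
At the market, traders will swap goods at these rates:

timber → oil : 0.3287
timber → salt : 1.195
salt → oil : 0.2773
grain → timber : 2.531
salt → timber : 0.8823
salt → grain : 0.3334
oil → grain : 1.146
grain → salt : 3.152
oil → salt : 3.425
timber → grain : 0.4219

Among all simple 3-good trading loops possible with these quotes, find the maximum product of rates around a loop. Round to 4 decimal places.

1.1733

timber→grain→salt→timber: 0.4219 × 3.152 × 0.8823 = 1.17331
timber→salt→grain→timber: 1.195 × 0.3334 × 2.531 = 1.00838
oil→grain→salt→oil: 1.146 × 3.152 × 0.2773 = 1.00166
timber→oil→salt→timber: 0.3287 × 3.425 × 0.8823 = 0.99329
timber→oil→grain→timber: 0.3287 × 1.146 × 2.531 = 0.95340
Maximum is timber→grain→salt→timber at 1.1733; arbitrage exists.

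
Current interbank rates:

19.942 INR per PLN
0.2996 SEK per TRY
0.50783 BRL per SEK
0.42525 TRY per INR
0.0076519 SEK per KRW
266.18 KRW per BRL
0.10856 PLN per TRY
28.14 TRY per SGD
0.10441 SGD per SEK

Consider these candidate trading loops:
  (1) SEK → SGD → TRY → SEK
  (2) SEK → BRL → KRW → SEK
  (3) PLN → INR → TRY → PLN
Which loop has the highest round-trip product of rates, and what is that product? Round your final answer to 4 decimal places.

1.0343

(1) 0.10441 × 28.14 × 0.2996 = 0.88025
(2) 0.50783 × 266.18 × 0.0076519 = 1.03434
(3) 19.942 × 0.42525 × 0.10856 = 0.92063
Highest is cycle (2) at 1.0343 (>1, arbitrage).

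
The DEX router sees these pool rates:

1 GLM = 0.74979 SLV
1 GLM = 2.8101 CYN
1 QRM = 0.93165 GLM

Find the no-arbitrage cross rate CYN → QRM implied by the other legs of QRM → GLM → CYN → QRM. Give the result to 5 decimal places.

0.38197

Known legs of the cycle: 0.93165 × 2.8101 = 2.618029665
For no arbitrage the full-cycle product must be 1, so the missing rate is 1 / 2.618029665 ≈ 0.3819666.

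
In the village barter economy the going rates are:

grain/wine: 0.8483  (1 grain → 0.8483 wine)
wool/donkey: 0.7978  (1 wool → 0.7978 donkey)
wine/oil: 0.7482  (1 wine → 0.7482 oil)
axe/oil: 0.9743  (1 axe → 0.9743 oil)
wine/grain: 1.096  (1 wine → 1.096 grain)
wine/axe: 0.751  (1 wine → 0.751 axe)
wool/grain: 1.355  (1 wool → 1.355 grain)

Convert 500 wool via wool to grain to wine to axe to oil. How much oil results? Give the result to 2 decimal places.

420.52

500 wool × 1.355 = 677.5 grain
677.5 grain × 0.8483 = 574.72325 wine
574.72325 wine × 0.751 = 431.61716075 axe
431.61716075 axe × 0.9743 = 420.524599718725 oil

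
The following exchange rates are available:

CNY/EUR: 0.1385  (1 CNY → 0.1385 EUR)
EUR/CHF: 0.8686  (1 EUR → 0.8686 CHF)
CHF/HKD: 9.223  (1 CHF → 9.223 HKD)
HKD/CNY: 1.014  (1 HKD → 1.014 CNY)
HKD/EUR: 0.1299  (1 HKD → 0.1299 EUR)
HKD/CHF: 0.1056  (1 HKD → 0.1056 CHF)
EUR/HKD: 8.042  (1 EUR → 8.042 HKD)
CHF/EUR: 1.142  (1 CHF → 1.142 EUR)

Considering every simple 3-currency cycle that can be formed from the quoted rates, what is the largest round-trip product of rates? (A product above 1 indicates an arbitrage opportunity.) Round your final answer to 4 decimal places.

1.1294

EUR→HKD→CNY→EUR: 8.042 × 1.014 × 0.1385 = 1.12941
EUR→CHF→HKD→EUR: 0.8686 × 9.223 × 0.1299 = 1.04064
EUR→HKD→CHF→EUR: 8.042 × 0.1056 × 1.142 = 0.96983
Maximum is EUR→HKD→CNY→EUR at 1.1294; arbitrage exists.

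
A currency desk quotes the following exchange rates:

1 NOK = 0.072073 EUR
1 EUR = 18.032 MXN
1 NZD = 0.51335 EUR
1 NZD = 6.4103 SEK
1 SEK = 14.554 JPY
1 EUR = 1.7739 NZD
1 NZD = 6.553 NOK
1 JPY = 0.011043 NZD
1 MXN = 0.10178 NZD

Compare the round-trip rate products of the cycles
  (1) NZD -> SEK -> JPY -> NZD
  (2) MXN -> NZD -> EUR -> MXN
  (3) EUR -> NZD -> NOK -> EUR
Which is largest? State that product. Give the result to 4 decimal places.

(1) 6.4103 × 14.554 × 0.011043 = 1.03026
(2) 0.10178 × 0.51335 × 18.032 = 0.94215
(3) 1.7739 × 6.553 × 0.072073 = 0.83780
Highest is cycle (1) at 1.0303 (>1, arbitrage).

1.0303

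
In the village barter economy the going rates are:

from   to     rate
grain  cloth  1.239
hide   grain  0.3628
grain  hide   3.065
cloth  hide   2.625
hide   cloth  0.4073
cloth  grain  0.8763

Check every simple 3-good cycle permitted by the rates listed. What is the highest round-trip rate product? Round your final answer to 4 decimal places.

1.1800

hide→grain→cloth→hide: 0.3628 × 1.239 × 2.625 = 1.17996
hide→cloth→grain→hide: 0.4073 × 0.8763 × 3.065 = 1.09395
Maximum is hide→grain→cloth→hide at 1.1800; arbitrage exists.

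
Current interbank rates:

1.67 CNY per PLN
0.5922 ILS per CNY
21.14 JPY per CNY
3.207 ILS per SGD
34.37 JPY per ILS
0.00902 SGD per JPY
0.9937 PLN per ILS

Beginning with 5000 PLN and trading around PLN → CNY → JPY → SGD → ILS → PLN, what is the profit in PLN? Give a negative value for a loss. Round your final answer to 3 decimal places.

5000 PLN × 1.67 = 8350 CNY
8350 CNY × 21.14 = 176519 JPY
176519 JPY × 0.00902 = 1592.20138 SGD
1592.20138 SGD × 3.207 = 5106.18982566 ILS
5106.18982566 ILS × 0.9937 = 5074.020829758342 PLN
Net change: 5074.020829758342 − 5000 = 74.020829758342 PLN

74.021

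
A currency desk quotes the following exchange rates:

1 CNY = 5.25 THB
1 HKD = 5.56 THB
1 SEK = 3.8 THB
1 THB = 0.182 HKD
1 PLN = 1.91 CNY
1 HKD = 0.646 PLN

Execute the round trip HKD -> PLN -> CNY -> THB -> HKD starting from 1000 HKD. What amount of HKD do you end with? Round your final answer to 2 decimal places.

1178.95

1000 HKD × 0.646 = 646 PLN
646 PLN × 1.91 = 1233.86 CNY
1233.86 CNY × 5.25 = 6477.765 THB
6477.765 THB × 0.182 = 1178.95323 HKD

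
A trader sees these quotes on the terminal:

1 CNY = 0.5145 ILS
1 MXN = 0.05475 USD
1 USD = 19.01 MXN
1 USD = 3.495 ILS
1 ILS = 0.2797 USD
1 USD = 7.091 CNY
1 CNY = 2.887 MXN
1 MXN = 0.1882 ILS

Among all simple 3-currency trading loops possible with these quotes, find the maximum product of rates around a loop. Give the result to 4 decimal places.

CNY→MXN→USD→CNY: 2.887 × 0.05475 × 7.091 = 1.12083
CNY→ILS→USD→CNY: 0.5145 × 0.2797 × 7.091 = 1.02043
MXN→ILS→USD→MXN: 0.1882 × 0.2797 × 19.01 = 1.00068
Maximum is CNY→MXN→USD→CNY at 1.1208; arbitrage exists.

1.1208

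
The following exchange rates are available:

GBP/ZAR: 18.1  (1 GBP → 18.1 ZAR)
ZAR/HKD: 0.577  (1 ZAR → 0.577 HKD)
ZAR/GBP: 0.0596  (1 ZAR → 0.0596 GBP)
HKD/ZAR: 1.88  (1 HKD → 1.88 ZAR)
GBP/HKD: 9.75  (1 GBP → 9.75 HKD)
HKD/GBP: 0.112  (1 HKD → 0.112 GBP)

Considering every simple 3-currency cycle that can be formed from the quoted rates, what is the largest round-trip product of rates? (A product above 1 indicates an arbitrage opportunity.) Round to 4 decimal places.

1.1697

HKD→GBP→ZAR→HKD: 0.112 × 18.1 × 0.577 = 1.16969
HKD→ZAR→GBP→HKD: 1.88 × 0.0596 × 9.75 = 1.09247
Maximum is HKD→GBP→ZAR→HKD at 1.1697; arbitrage exists.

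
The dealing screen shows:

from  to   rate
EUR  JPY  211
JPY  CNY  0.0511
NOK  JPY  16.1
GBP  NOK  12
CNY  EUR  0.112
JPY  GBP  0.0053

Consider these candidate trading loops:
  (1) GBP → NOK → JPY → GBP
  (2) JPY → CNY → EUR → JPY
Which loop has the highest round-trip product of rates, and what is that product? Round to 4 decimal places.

1.2076

(1) 12 × 16.1 × 0.0053 = 1.02396
(2) 0.0511 × 0.112 × 211 = 1.20760
Highest is cycle (2) at 1.2076 (>1, arbitrage).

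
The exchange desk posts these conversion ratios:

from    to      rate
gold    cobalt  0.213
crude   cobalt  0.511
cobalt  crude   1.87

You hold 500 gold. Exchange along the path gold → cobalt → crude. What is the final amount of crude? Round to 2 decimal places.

500 gold × 0.213 = 106.5 cobalt
106.5 cobalt × 1.87 = 199.155 crude

199.16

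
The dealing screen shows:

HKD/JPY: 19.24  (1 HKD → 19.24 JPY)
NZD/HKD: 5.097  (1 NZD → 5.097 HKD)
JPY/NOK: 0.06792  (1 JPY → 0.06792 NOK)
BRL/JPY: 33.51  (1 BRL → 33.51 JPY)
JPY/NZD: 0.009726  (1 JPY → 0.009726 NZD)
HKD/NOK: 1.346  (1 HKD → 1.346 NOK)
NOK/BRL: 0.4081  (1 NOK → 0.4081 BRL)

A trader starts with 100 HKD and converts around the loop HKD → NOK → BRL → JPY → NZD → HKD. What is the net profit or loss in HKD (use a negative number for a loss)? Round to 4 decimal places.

-8.7496

100 HKD × 1.346 = 134.6 NOK
134.6 NOK × 0.4081 = 54.93026 BRL
54.93026 BRL × 33.51 = 1840.7130126 JPY
1840.7130126 JPY × 0.009726 = 17.9027747605476 NZD
17.9027747605476 NZD × 5.097 = 91.2504429545111172 HKD
Net change: 91.2504429545111172 − 100 = -8.7495570454888828 HKD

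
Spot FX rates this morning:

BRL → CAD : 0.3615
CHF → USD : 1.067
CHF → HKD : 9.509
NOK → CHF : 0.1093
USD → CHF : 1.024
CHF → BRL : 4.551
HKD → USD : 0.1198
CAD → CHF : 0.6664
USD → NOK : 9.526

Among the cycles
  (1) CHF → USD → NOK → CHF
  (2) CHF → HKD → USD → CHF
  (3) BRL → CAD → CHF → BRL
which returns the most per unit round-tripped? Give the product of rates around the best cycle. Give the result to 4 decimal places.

1.1665

(1) 1.067 × 9.526 × 0.1093 = 1.11095
(2) 9.509 × 0.1198 × 1.024 = 1.16652
(3) 0.3615 × 0.6664 × 4.551 = 1.09635
Highest is cycle (2) at 1.1665 (>1, arbitrage).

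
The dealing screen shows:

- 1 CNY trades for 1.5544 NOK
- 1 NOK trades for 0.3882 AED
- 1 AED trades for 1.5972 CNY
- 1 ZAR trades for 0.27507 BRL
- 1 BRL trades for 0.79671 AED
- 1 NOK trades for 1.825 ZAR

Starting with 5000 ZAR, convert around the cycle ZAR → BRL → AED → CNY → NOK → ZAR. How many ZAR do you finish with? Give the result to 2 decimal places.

4964.76

5000 ZAR × 0.27507 = 1375.35 BRL
1375.35 BRL × 0.79671 = 1095.7550985 AED
1095.7550985 AED × 1.5972 = 1750.1400433242 CNY
1750.1400433242 CNY × 1.5544 = 2720.41768334313648 NOK
2720.41768334313648 NOK × 1.825 = 4964.762272101224076 ZAR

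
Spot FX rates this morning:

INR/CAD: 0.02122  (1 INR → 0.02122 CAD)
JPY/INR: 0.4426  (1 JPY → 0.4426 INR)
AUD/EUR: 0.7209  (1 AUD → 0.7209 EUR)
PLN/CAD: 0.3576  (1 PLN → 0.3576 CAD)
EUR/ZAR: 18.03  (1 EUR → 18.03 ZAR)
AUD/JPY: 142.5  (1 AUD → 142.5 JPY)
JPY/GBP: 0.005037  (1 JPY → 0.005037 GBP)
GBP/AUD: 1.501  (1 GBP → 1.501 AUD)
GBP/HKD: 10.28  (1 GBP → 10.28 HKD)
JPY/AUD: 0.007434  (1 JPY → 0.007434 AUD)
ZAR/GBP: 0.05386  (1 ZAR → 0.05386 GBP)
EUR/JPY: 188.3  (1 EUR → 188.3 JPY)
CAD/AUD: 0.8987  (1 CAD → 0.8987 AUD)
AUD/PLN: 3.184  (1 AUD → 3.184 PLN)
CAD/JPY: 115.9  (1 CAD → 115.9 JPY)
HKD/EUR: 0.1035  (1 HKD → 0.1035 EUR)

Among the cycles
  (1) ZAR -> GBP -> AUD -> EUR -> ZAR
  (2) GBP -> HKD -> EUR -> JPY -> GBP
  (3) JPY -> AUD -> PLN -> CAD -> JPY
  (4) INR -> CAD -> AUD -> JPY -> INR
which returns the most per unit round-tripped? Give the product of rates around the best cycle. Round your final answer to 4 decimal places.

(1) 0.05386 × 1.501 × 0.7209 × 18.03 = 1.05079
(2) 10.28 × 0.1035 × 188.3 × 0.005037 = 1.00915
(3) 0.007434 × 3.184 × 0.3576 × 115.9 = 0.98102
(4) 0.02122 × 0.8987 × 142.5 × 0.4426 = 1.20278
Highest is cycle (4) at 1.2028 (>1, arbitrage).

1.2028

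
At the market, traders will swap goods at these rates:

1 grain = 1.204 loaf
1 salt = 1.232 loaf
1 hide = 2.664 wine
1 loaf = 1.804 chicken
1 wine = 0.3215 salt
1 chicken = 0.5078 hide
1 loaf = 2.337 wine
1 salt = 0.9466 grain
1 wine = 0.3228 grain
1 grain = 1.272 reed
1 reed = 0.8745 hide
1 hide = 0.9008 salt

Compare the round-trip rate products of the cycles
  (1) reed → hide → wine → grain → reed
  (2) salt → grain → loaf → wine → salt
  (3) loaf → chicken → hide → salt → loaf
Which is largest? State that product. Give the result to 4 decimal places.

1.0166

(1) 0.8745 × 2.664 × 0.3228 × 1.272 = 0.95657
(2) 0.9466 × 1.204 × 2.337 × 0.3215 = 0.85631
(3) 1.804 × 0.5078 × 0.9008 × 1.232 = 1.01664
Highest is cycle (3) at 1.0166 (>1, arbitrage).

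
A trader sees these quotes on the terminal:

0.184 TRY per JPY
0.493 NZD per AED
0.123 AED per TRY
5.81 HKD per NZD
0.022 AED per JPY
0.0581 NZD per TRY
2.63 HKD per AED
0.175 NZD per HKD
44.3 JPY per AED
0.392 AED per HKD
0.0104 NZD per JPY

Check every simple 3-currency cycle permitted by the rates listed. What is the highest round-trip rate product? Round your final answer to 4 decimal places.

1.1228

NZD→HKD→AED→NZD: 5.81 × 0.392 × 0.493 = 1.12282
TRY→AED→JPY→TRY: 0.123 × 44.3 × 0.184 = 1.00260
Maximum is NZD→HKD→AED→NZD at 1.1228; arbitrage exists.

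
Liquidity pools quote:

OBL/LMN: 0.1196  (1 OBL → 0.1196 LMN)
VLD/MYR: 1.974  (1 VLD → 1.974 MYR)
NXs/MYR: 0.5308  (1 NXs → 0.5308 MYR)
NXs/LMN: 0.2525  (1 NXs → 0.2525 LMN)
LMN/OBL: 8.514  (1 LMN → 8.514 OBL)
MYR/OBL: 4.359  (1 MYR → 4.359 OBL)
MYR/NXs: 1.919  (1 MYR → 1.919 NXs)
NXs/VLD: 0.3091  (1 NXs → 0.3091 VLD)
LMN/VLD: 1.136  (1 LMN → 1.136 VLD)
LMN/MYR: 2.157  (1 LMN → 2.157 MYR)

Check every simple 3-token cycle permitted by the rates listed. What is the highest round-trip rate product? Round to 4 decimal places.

NXs→VLD→MYR→NXs: 0.3091 × 1.974 × 1.919 = 1.17090
LMN→MYR→OBL→LMN: 2.157 × 4.359 × 0.1196 = 1.12452
NXs→LMN→MYR→NXs: 0.2525 × 2.157 × 1.919 = 1.04517
Maximum is NXs→VLD→MYR→NXs at 1.1709; arbitrage exists.

1.1709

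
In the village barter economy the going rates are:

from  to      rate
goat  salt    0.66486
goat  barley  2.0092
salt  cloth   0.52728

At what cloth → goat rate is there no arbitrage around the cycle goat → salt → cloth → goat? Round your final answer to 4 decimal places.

Known legs of the cycle: 0.66486 × 0.52728 = 0.3505673808
For no arbitrage the full-cycle product must be 1, so the missing rate is 1 / 0.3505673808 ≈ 2.852519.

2.8525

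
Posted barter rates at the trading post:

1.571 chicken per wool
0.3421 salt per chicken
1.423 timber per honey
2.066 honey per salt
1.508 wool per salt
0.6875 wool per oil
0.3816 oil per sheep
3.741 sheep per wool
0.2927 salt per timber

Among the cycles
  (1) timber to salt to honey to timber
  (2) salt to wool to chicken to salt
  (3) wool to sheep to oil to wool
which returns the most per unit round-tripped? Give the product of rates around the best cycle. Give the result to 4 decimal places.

(1) 0.2927 × 2.066 × 1.423 = 0.86051
(2) 1.508 × 1.571 × 0.3421 = 0.81046
(3) 3.741 × 0.3816 × 0.6875 = 0.98145
Highest is cycle (3) at 0.9815 (≤1, no arbitrage).

0.9815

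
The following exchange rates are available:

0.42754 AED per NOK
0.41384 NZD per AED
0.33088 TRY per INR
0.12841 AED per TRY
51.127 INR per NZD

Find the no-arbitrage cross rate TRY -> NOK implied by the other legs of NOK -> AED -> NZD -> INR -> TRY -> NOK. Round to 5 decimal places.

0.33409

Known legs of the cycle: 0.42754 × 0.41384 × 51.127 × 0.33088 = 2.993160777538190336
For no arbitrage the full-cycle product must be 1, so the missing rate is 1 / 2.993160777538190336 ≈ 0.3340950.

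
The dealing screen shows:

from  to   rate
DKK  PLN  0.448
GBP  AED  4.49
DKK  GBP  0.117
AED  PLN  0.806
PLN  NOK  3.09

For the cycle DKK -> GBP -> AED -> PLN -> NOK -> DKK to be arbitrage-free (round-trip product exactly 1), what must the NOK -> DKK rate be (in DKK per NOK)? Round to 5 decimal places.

0.76432

Known legs of the cycle: 0.117 × 4.49 × 0.806 × 3.09 = 1.3083553782
For no arbitrage the full-cycle product must be 1, so the missing rate is 1 / 1.3083553782 ≈ 0.7643183.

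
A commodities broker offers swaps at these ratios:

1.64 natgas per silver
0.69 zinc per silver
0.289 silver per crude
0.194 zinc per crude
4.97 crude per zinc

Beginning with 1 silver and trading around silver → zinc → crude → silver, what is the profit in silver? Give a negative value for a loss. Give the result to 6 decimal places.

1 silver × 0.69 = 0.69 zinc
0.69 zinc × 4.97 = 3.4293 crude
3.4293 crude × 0.289 = 0.9910677 silver
Net change: 0.9910677 − 1 = -0.0089323 silver

-0.008932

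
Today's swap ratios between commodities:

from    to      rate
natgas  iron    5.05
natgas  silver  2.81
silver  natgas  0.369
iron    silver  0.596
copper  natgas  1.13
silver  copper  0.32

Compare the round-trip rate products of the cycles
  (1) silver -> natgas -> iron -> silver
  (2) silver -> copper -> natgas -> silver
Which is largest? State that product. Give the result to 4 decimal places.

1.1106

(1) 0.369 × 5.05 × 0.596 = 1.11062
(2) 0.32 × 1.13 × 2.81 = 1.01610
Highest is cycle (1) at 1.1106 (>1, arbitrage).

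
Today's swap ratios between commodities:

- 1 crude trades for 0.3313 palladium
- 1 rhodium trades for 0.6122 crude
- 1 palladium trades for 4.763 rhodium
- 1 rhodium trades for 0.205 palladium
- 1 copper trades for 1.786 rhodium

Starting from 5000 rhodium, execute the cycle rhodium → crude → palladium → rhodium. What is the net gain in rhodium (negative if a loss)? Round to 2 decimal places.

5000 rhodium × 0.6122 = 3061 crude
3061 crude × 0.3313 = 1014.1093 palladium
1014.1093 palladium × 4.763 = 4830.2025959 rhodium
Net change: 4830.2025959 − 5000 = -169.7974041 rhodium

-169.80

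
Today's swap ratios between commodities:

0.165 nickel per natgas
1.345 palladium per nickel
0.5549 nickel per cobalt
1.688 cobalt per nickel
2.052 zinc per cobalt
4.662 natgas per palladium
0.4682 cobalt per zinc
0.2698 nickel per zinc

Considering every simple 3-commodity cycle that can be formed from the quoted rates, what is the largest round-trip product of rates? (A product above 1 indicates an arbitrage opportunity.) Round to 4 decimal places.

1.0346

natgas→nickel→palladium→natgas: 0.165 × 1.345 × 4.662 = 1.03461
zinc→nickel→cobalt→zinc: 0.2698 × 1.688 × 2.052 = 0.93453
Maximum is natgas→nickel→palladium→natgas at 1.0346; arbitrage exists.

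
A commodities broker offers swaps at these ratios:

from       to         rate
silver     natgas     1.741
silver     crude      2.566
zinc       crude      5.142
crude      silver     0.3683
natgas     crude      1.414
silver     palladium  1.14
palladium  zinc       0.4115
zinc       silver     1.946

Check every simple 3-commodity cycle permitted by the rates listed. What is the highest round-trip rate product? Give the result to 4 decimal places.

0.9129

silver→palladium→zinc→silver: 1.14 × 0.4115 × 1.946 = 0.91289
silver→natgas→crude→silver: 1.741 × 1.414 × 0.3683 = 0.90667
Maximum is silver→palladium→zinc→silver at 0.9129; no arbitrage — every cycle loses value.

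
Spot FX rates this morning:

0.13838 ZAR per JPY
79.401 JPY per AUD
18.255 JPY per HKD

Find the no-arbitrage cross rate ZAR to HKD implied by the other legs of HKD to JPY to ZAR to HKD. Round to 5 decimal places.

Known legs of the cycle: 18.255 × 0.13838 = 2.5261269
For no arbitrage the full-cycle product must be 1, so the missing rate is 1 / 2.5261269 ≈ 0.3958629.

0.39586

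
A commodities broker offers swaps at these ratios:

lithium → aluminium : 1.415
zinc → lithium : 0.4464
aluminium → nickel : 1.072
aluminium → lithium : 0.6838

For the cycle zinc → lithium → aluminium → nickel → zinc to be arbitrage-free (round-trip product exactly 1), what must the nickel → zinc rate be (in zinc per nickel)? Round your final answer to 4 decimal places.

Known legs of the cycle: 0.4464 × 1.415 × 1.072 = 0.677135232
For no arbitrage the full-cycle product must be 1, so the missing rate is 1 / 0.677135232 ≈ 1.476810.

1.4768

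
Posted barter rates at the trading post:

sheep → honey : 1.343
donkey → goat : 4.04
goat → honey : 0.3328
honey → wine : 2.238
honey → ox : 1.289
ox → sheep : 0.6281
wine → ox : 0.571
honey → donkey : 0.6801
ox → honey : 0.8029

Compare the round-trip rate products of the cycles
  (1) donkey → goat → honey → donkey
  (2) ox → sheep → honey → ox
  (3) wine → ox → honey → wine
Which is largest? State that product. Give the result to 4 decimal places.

(1) 4.04 × 0.3328 × 0.6801 = 0.91440
(2) 0.6281 × 1.343 × 1.289 = 1.08732
(3) 0.571 × 0.8029 × 2.238 = 1.02602
Highest is cycle (2) at 1.0873 (>1, arbitrage).

1.0873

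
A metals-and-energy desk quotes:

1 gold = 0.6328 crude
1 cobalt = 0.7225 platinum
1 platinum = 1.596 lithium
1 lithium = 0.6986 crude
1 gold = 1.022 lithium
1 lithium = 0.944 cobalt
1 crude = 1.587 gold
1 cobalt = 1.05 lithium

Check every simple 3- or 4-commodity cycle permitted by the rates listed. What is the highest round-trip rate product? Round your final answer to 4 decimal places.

1.1331

crude→gold→lithium→crude: 1.587 × 1.022 × 0.6986 = 1.13307
platinum→lithium→cobalt→platinum: 1.596 × 0.944 × 0.7225 = 1.08854
Maximum is crude→gold→lithium→crude at 1.1331; arbitrage exists.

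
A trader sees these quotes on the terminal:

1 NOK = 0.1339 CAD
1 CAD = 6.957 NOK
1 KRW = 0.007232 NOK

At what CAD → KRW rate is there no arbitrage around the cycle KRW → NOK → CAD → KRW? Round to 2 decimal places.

Known legs of the cycle: 0.007232 × 0.1339 = 0.0009683648
For no arbitrage the full-cycle product must be 1, so the missing rate is 1 / 0.0009683648 ≈ 1032.6687.

1032.67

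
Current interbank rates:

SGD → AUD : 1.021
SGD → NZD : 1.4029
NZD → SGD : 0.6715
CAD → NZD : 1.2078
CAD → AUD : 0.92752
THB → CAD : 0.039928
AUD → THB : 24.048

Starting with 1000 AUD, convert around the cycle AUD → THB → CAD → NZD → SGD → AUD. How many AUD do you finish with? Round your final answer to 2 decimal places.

795.10

1000 AUD × 24.048 = 24048 THB
24048 THB × 0.039928 = 960.188544 CAD
960.188544 CAD × 1.2078 = 1159.7157234432 NZD
1159.7157234432 NZD × 0.6715 = 778.7491082921088 SGD
778.7491082921088 SGD × 1.021 = 795.1028395662430848 AUD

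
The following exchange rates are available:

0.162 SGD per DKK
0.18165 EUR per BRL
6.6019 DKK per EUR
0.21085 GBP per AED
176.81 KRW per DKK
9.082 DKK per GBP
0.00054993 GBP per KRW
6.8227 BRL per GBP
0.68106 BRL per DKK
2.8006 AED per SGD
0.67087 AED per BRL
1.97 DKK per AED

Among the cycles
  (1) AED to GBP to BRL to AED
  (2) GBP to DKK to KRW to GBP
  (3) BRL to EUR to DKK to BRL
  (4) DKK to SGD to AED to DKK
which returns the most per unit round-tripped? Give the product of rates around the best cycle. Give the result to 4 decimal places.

0.9651

(1) 0.21085 × 6.8227 × 0.67087 = 0.96509
(2) 9.082 × 176.81 × 0.00054993 = 0.88307
(3) 0.18165 × 6.6019 × 0.68106 = 0.81675
(4) 0.162 × 2.8006 × 1.97 = 0.89378
Highest is cycle (1) at 0.9651 (≤1, no arbitrage).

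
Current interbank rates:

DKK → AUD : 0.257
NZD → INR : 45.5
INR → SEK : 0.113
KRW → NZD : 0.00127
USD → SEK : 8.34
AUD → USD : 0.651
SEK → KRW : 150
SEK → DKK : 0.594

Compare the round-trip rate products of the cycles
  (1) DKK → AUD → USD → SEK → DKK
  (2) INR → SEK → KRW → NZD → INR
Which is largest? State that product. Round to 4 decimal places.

(1) 0.257 × 0.651 × 8.34 × 0.594 = 0.82883
(2) 0.113 × 150 × 0.00127 × 45.5 = 0.97946
Highest is cycle (2) at 0.9795 (≤1, no arbitrage).

0.9795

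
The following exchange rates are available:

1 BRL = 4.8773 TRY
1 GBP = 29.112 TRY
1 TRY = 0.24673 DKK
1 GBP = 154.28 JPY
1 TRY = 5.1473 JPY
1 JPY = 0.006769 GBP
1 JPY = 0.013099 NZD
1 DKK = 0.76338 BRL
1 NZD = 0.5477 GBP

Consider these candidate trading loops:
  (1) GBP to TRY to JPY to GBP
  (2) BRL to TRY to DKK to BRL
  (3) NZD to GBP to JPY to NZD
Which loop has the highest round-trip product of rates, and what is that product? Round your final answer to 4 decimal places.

(1) 29.112 × 5.1473 × 0.006769 = 1.01432
(2) 4.8773 × 0.24673 × 0.76338 = 0.91863
(3) 0.5477 × 154.28 × 0.013099 = 1.10685
Highest is cycle (3) at 1.1069 (>1, arbitrage).

1.1069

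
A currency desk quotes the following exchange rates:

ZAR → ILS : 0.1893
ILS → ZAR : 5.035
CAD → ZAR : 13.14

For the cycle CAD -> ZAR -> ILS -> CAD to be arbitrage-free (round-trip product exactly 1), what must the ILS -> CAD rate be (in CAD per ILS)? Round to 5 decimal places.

Known legs of the cycle: 13.14 × 0.1893 = 2.487402
For no arbitrage the full-cycle product must be 1, so the missing rate is 1 / 2.487402 ≈ 0.4020259.

0.40203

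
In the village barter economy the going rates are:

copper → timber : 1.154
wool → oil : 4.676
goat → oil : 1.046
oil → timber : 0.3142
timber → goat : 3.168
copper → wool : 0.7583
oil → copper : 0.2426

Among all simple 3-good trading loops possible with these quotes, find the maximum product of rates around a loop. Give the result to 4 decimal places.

timber→goat→oil→timber: 3.168 × 1.046 × 0.3142 = 1.04117
copper→wool→oil→copper: 0.7583 × 4.676 × 0.2426 = 0.86021
Maximum is timber→goat→oil→timber at 1.0412; arbitrage exists.

1.0412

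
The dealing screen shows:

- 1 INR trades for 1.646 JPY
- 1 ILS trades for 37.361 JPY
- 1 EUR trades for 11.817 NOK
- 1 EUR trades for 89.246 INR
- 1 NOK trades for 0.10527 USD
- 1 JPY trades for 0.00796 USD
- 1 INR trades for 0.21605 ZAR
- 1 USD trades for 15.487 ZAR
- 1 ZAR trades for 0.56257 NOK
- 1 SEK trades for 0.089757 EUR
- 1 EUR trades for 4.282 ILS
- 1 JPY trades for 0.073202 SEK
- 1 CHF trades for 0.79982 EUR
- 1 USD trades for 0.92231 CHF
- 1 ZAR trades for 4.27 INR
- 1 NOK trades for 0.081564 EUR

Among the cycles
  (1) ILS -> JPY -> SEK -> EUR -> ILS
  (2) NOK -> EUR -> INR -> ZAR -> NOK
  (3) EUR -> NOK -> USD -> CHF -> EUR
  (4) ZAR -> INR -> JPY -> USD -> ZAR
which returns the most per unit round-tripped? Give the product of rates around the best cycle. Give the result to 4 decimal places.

1.0511

(1) 37.361 × 0.073202 × 0.089757 × 4.282 = 1.05113
(2) 0.081564 × 89.246 × 0.21605 × 0.56257 = 0.88474
(3) 11.817 × 0.10527 × 0.92231 × 0.79982 = 0.91766
(4) 4.27 × 1.646 × 0.00796 × 15.487 = 0.86644
Highest is cycle (1) at 1.0511 (>1, arbitrage).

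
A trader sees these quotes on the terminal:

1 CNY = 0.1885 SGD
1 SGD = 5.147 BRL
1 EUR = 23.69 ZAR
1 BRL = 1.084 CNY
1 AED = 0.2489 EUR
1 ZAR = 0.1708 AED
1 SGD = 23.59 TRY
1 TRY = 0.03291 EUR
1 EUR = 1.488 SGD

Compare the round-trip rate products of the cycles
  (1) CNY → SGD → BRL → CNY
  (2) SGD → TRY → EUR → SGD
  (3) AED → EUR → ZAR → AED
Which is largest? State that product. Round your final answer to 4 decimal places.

(1) 0.1885 × 5.147 × 1.084 = 1.05171
(2) 23.59 × 0.03291 × 1.488 = 1.15520
(3) 0.2489 × 23.69 × 0.1708 = 1.00711
Highest is cycle (2) at 1.1552 (>1, arbitrage).

1.1552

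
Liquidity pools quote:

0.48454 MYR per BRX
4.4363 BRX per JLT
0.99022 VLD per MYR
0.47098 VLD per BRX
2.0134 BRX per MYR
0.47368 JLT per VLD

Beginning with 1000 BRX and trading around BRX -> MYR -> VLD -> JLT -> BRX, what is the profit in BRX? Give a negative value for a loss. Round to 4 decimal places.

1000 BRX × 0.48454 = 484.54 MYR
484.54 MYR × 0.99022 = 479.8011988 VLD
479.8011988 VLD × 0.47368 = 227.272231847584 JLT
227.272231847584 JLT × 4.4363 = 1008.2478021454368992 BRX
Net change: 1008.2478021454368992 − 1000 = 8.2478021454368992 BRX

8.2478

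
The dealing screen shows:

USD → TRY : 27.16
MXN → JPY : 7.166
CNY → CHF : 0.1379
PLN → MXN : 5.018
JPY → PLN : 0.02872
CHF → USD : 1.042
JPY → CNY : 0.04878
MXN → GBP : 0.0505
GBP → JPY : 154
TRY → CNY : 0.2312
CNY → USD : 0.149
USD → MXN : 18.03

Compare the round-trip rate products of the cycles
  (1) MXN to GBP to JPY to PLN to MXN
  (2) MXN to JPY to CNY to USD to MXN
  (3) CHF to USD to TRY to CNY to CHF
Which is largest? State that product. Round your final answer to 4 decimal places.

(1) 0.0505 × 154 × 0.02872 × 5.018 = 1.12080
(2) 7.166 × 0.04878 × 0.149 × 18.03 = 0.93908
(3) 1.042 × 27.16 × 0.2312 × 0.1379 = 0.90230
Highest is cycle (1) at 1.1208 (>1, arbitrage).

1.1208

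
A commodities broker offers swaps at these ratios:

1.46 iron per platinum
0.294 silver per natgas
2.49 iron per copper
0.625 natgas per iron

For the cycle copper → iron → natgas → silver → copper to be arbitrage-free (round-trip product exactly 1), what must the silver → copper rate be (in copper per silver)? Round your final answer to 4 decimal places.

Known legs of the cycle: 2.49 × 0.625 × 0.294 = 0.4575375
For no arbitrage the full-cycle product must be 1, so the missing rate is 1 / 0.4575375 ≈ 2.185613.

2.1856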